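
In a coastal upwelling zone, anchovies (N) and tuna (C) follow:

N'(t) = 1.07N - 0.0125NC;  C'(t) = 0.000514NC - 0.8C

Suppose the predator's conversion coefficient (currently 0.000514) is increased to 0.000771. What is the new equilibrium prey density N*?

N* ≈ 1040

At the interior fixed point, setting dC/dt = 0 with C > 0 fixes N* = (predator death rate)/(NC coefficient) — independent of the other coefficients.
With the change, N* = 0.8/0.000771 = 1040; it falls from 1560.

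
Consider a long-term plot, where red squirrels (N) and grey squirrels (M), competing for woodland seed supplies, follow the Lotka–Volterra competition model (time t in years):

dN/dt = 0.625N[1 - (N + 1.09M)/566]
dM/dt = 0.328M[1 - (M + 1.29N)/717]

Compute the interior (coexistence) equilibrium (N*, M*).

Setting both brackets to zero gives the nullclines N + 1.09M = 566 and 1.29N + M = 717.
Substituting M = 717 - 1.29N into the first: N(1 - 1.09·1.29) = 566 - 1.09·717.
So N* = -216/-0.406 = 531, and then M* = 717 - 1.29·531 = 32.4.

N* ≈ 531, M* ≈ 32.4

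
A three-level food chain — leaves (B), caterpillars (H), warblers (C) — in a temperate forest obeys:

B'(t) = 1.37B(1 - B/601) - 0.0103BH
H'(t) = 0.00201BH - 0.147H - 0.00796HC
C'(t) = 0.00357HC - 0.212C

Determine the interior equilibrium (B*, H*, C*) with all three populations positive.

B* ≈ 333, H* ≈ 59.4, C* ≈ 65.5

From dC/dt = 0: 0.00357H* = 0.212, so H* = 59.4.
From dB/dt = 0: 1.37(1 - B*/601) = 0.0103·59.4, giving B* = 601·(1 - 0.446) = 333.
From dH/dt = 0: 0.00201·333 - 0.147 = 0.00796C*, so C* = 0.522/0.00796 = 65.5.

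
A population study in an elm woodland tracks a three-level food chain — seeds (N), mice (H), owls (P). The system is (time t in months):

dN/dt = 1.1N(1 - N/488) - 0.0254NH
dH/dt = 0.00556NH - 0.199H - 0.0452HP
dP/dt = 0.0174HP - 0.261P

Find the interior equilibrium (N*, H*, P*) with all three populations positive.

From dP/dt = 0: 0.0174H* = 0.261, so H* = 15.
From dN/dt = 0: 1.1(1 - N*/488) = 0.0254·15, giving N* = 488·(1 - 0.346) = 319.
From dH/dt = 0: 0.00556·319 - 0.199 = 0.0452P*, so P* = 1.57/0.0452 = 34.8.

N* ≈ 319, H* ≈ 15, P* ≈ 34.8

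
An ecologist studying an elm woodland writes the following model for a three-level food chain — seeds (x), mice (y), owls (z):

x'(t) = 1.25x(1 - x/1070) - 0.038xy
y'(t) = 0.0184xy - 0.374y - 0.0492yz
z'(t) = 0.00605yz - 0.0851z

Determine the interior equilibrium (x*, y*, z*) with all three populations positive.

x* ≈ 612, y* ≈ 14.1, z* ≈ 221

From dz/dt = 0: 0.00605y* = 0.0851, so y* = 14.1.
From dx/dt = 0: 1.25(1 - x*/1070) = 0.038·14.1, giving x* = 1070·(1 - 0.428) = 612.
From dy/dt = 0: 0.0184·612 - 0.374 = 0.0492z*, so z* = 10.9/0.0492 = 221.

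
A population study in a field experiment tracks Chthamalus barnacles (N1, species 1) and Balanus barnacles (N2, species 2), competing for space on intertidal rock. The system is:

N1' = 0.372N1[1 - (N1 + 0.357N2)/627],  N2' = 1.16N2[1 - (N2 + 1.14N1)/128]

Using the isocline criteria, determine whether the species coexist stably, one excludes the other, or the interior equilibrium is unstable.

Compare the nullcline intercepts: K1/α12 = 627/0.357 = 1760 > K2 = 128; K2/α21 = 128/1.14 = 112 < K1 = 627.
Since the inequalities point opposite ways, species 1 can invade but species 2 cannot.

species 1 excludes species 2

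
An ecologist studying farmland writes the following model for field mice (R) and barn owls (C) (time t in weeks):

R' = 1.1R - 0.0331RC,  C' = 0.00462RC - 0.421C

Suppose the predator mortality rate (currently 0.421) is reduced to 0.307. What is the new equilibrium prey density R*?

At the interior fixed point, setting dC/dt = 0 with C > 0 fixes R* = (predator death rate)/(RC coefficient) — independent of the other coefficients.
With the change, R* = 0.307/0.00462 = 66.5; it falls from 91.1.

R* ≈ 66.5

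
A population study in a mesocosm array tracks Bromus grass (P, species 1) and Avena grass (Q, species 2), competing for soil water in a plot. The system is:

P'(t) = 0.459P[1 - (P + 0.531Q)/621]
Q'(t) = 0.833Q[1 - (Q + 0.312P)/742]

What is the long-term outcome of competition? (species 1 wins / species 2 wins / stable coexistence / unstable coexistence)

Compare the nullcline intercepts: K1/α12 = 621/0.531 = 1170 > K2 = 742; K2/α21 = 742/0.312 = 2380 > K1 = 621.
Since both inequalities hold, each species can invade when rare, so the interior equilibrium is stable.

stable coexistence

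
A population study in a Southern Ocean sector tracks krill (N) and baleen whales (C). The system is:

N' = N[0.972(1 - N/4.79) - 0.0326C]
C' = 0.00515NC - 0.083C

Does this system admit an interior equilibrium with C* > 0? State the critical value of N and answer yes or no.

The predator equation gives dC/dt > 0 only when N > 0.083/0.00515 = 16.1.
Without the predator, N → K = 4.79. Since 4.79 < 16.1, the predator cannot invade.

Threshold N = 16.1; K < 16.1, so no, the predator goes extinct.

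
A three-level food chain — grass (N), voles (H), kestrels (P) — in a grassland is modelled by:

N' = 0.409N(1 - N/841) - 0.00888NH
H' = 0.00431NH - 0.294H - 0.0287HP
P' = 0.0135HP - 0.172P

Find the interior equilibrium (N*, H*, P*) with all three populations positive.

From dP/dt = 0: 0.0135H* = 0.172, so H* = 12.7.
From dN/dt = 0: 0.409(1 - N*/841) = 0.00888·12.7, giving N* = 841·(1 - 0.277) = 608.
From dH/dt = 0: 0.00431·608 - 0.294 = 0.0287P*, so P* = 2.33/0.0287 = 81.1.

N* ≈ 608, H* ≈ 12.7, P* ≈ 81.1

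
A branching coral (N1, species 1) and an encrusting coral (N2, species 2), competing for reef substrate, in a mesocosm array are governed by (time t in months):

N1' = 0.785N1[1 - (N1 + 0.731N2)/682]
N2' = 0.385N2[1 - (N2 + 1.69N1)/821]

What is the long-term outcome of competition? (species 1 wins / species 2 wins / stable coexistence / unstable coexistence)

species 1 excludes species 2

Compare the nullcline intercepts: K1/α12 = 682/0.731 = 933 > K2 = 821; K2/α21 = 821/1.69 = 486 < K1 = 682.
Since the inequalities point opposite ways, species 1 can invade but species 2 cannot.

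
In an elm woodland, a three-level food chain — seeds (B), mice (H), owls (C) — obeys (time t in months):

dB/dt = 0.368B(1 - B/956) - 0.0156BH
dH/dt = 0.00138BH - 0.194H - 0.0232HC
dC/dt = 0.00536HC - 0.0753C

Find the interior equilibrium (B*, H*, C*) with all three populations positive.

B* ≈ 387, H* ≈ 14, C* ≈ 14.6

From dC/dt = 0: 0.00536H* = 0.0753, so H* = 14.
From dB/dt = 0: 0.368(1 - B*/956) = 0.0156·14, giving B* = 956·(1 - 0.596) = 387.
From dH/dt = 0: 0.00138·387 - 0.194 = 0.0232C*, so C* = 0.34/0.0232 = 14.6.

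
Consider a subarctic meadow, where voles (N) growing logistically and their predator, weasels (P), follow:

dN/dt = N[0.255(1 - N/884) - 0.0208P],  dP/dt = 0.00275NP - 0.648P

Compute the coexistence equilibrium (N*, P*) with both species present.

N* ≈ 236, P* ≈ 8.99

From dP/dt = 0 with P > 0: 0.00275N* = 0.648, so N* = 236.
Substitute into dN/dt = 0: 0.255(1 - 236/884) = 0.0208P*.
The bracket is 0.733, giving P* = 0.187/0.0208 = 8.99.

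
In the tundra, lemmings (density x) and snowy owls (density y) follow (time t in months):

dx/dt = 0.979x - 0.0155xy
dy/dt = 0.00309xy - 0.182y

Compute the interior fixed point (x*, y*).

Set dy/dt = 0 with y > 0: 0.00309x - 0.182 = 0, so x* = 0.182/0.00309 = 58.9.
Set dx/dt = 0 with x > 0: 0.979 - 0.0155y = 0, so y* = 0.979/0.0155 = 63.2.

x* ≈ 58.9, y* ≈ 63.2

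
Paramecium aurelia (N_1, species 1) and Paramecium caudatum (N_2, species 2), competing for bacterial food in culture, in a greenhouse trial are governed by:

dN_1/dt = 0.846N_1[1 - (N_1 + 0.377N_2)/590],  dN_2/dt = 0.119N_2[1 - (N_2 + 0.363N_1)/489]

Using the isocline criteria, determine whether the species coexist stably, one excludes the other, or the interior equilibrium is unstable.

Compare the nullcline intercepts: K1/α12 = 590/0.377 = 1560 > K2 = 489; K2/α21 = 489/0.363 = 1350 > K1 = 590.
Since both inequalities hold, each species can invade when rare, so the interior equilibrium is stable.

stable coexistence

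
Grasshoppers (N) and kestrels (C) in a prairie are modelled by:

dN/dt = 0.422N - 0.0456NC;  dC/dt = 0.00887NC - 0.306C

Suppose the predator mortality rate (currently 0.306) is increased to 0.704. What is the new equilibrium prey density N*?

N* ≈ 79.4

At the interior fixed point, setting dC/dt = 0 with C > 0 fixes N* = (predator death rate)/(NC coefficient) — independent of the other coefficients.
With the change, N* = 0.704/0.00887 = 79.4; it rises from 34.5.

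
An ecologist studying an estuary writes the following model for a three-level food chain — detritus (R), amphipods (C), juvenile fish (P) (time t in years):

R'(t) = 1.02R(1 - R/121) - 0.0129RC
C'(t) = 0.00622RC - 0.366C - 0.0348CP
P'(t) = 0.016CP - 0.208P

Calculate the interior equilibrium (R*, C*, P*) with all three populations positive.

R* ≈ 101, C* ≈ 13, P* ≈ 7.55

From dP/dt = 0: 0.016C* = 0.208, so C* = 13.
From dR/dt = 0: 1.02(1 - R*/121) = 0.0129·13, giving R* = 121·(1 - 0.164) = 101.
From dC/dt = 0: 0.00622·101 - 0.366 = 0.0348P*, so P* = 0.263/0.0348 = 7.55.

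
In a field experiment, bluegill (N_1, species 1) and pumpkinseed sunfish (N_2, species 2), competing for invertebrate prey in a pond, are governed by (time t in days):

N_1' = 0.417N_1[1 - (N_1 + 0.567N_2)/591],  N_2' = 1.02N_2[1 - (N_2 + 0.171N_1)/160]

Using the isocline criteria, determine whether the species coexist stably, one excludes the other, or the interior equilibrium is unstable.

Compare the nullcline intercepts: K1/α12 = 591/0.567 = 1040 > K2 = 160; K2/α21 = 160/0.171 = 936 > K1 = 591.
Since both inequalities hold, each species can invade when rare, so the interior equilibrium is stable.

stable coexistence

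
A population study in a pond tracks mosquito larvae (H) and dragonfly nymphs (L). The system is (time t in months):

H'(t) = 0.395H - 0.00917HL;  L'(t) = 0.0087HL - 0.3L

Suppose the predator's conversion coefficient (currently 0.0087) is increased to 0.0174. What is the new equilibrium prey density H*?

At the interior fixed point, setting dL/dt = 0 with L > 0 fixes H* = (predator death rate)/(HL coefficient) — independent of the other coefficients.
With the change, H* = 0.3/0.0174 = 17.2; it falls from 34.5.

H* ≈ 17.2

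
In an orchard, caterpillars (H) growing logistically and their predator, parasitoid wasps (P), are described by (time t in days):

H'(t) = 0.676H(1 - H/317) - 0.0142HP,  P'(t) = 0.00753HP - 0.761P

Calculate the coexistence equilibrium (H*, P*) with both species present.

From dP/dt = 0 with P > 0: 0.00753H* = 0.761, so H* = 101.
Substitute into dH/dt = 0: 0.676(1 - 101/317) = 0.0142P*.
The bracket is 0.681, giving P* = 0.46/0.0142 = 32.4.

H* ≈ 101, P* ≈ 32.4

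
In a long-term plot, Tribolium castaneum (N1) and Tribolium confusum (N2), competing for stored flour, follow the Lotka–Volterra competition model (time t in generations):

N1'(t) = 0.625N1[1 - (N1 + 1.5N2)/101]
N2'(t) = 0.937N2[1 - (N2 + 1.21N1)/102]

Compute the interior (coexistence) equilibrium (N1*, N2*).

Setting both brackets to zero gives the nullclines N1 + 1.5N2 = 101 and 1.21N1 + N2 = 102.
Substituting N2 = 102 - 1.21N1 into the first: N1(1 - 1.5·1.21) = 101 - 1.5·102.
So N1* = -52/-0.815 = 63.8, and then N2* = 102 - 1.21·63.8 = 24.8.

N1* ≈ 63.8, N2* ≈ 24.8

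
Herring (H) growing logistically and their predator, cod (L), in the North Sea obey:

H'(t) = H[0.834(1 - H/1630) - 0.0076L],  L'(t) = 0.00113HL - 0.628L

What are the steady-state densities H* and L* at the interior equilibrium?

H* ≈ 556, L* ≈ 72.3

From dL/dt = 0 with L > 0: 0.00113H* = 0.628, so H* = 556.
Substitute into dH/dt = 0: 0.834(1 - 556/1630) = 0.0076L*.
The bracket is 0.659, giving L* = 0.55/0.0076 = 72.3.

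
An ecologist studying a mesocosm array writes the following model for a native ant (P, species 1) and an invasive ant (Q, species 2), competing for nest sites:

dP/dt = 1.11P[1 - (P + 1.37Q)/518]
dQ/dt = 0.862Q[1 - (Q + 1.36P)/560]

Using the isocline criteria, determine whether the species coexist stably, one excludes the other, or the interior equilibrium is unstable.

unstable coexistence (outcome depends on initial conditions)

Compare the nullcline intercepts: K1/α12 = 518/1.37 = 378 < K2 = 560; K2/α21 = 560/1.36 = 412 < K1 = 518.
Since both are reversed, neither can invade when rare; the interior point is a saddle.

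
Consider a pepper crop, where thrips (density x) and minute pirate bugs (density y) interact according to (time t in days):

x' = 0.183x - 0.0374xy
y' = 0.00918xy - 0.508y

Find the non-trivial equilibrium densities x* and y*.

Set dy/dt = 0 with y > 0: 0.00918x - 0.508 = 0, so x* = 0.508/0.00918 = 55.3.
Set dx/dt = 0 with x > 0: 0.183 - 0.0374y = 0, so y* = 0.183/0.0374 = 4.89.

x* ≈ 55.3, y* ≈ 4.89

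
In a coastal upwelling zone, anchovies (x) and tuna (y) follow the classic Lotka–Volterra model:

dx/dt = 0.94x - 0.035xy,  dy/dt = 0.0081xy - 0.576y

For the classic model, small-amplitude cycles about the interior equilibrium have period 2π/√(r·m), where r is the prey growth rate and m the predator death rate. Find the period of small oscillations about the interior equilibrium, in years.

Here r = 0.94 and m = 0.576, so r·m = 0.541.
ω = √0.541 = 0.736 per year, hence T = 2π/ω ≈ 8.54 years.

T ≈ 8.54 years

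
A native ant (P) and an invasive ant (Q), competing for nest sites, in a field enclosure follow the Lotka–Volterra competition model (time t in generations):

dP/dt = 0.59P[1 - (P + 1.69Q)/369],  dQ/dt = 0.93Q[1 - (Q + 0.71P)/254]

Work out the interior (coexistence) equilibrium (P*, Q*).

P* ≈ 301, Q* ≈ 40

Setting both brackets to zero gives the nullclines P + 1.69Q = 369 and 0.71P + Q = 254.
Substituting Q = 254 - 0.71P into the first: P(1 - 1.69·0.71) = 369 - 1.69·254.
So P* = -60.3/-0.2 = 301, and then Q* = 254 - 0.71·301 = 40.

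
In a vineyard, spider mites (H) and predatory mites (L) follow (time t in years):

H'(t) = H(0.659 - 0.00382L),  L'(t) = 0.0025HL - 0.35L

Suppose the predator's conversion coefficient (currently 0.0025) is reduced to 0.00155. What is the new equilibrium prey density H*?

At the interior fixed point, setting dL/dt = 0 with L > 0 fixes H* = (predator death rate)/(HL coefficient) — independent of the other coefficients.
With the change, H* = 0.35/0.00155 = 226; it rises from 140.

H* ≈ 226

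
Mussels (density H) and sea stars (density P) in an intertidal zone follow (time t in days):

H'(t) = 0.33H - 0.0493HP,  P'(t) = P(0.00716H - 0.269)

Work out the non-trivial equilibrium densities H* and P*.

H* ≈ 37.6, P* ≈ 6.69

Set dP/dt = 0 with P > 0: 0.00716H - 0.269 = 0, so H* = 0.269/0.00716 = 37.6.
Set dH/dt = 0 with H > 0: 0.33 - 0.0493P = 0, so P* = 0.33/0.0493 = 6.69.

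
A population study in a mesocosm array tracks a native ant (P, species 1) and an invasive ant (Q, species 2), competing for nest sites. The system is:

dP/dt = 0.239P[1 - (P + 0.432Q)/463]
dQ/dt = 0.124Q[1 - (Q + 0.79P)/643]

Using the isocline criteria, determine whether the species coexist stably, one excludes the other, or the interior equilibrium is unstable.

stable coexistence

Compare the nullcline intercepts: K1/α12 = 463/0.432 = 1070 > K2 = 643; K2/α21 = 643/0.79 = 814 > K1 = 463.
Since both inequalities hold, each species can invade when rare, so the interior equilibrium is stable.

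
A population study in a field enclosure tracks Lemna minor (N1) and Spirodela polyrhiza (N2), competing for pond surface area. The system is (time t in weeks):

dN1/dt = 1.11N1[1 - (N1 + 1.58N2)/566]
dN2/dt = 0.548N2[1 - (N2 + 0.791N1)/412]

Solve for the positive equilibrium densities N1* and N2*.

Setting both brackets to zero gives the nullclines N1 + 1.58N2 = 566 and 0.791N1 + N2 = 412.
Substituting N2 = 412 - 0.791N1 into the first: N1(1 - 1.58·0.791) = 566 - 1.58·412.
So N1* = -85/-0.25 = 340, and then N2* = 412 - 0.791·340 = 143.

N1* ≈ 340, N2* ≈ 143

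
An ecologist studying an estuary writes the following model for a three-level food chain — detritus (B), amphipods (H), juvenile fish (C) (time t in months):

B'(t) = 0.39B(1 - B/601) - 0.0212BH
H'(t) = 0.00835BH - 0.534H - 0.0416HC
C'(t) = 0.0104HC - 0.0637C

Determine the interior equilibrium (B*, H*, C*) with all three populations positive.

B* ≈ 401, H* ≈ 6.13, C* ≈ 67.6

From dC/dt = 0: 0.0104H* = 0.0637, so H* = 6.13.
From dB/dt = 0: 0.39(1 - B*/601) = 0.0212·6.13, giving B* = 601·(1 - 0.333) = 401.
From dH/dt = 0: 0.00835·401 - 0.534 = 0.0416C*, so C* = 2.81/0.0416 = 67.6.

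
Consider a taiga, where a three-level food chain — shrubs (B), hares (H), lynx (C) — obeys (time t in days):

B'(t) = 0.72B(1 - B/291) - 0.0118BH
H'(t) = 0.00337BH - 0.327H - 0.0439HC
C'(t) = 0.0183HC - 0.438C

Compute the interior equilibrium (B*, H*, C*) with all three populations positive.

B* ≈ 177, H* ≈ 23.9, C* ≈ 6.13

From dC/dt = 0: 0.0183H* = 0.438, so H* = 23.9.
From dB/dt = 0: 0.72(1 - B*/291) = 0.0118·23.9, giving B* = 291·(1 - 0.392) = 177.
From dH/dt = 0: 0.00337·177 - 0.327 = 0.0439C*, so C* = 0.269/0.0439 = 6.13.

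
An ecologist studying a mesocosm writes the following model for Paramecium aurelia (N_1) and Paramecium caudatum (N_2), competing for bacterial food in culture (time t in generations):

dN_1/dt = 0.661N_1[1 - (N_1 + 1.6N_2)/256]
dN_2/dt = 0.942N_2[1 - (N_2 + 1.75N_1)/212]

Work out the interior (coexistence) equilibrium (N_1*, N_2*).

Setting both brackets to zero gives the nullclines N_1 + 1.6N_2 = 256 and 1.75N_1 + N_2 = 212.
Substituting N_2 = 212 - 1.75N_1 into the first: N_1(1 - 1.6·1.75) = 256 - 1.6·212.
So N_1* = -83.2/-1.8 = 46.2, and then N_2* = 212 - 1.75·46.2 = 131.

N_1* ≈ 46.2, N_2* ≈ 131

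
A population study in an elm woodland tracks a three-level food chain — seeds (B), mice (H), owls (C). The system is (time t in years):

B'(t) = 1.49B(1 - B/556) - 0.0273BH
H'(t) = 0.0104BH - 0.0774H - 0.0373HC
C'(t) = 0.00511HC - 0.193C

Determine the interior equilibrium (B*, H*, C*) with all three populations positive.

B* ≈ 171, H* ≈ 37.8, C* ≈ 45.7

From dC/dt = 0: 0.00511H* = 0.193, so H* = 37.8.
From dB/dt = 0: 1.49(1 - B*/556) = 0.0273·37.8, giving B* = 556·(1 - 0.692) = 171.
From dH/dt = 0: 0.0104·171 - 0.0774 = 0.0373C*, so C* = 1.7/0.0373 = 45.7.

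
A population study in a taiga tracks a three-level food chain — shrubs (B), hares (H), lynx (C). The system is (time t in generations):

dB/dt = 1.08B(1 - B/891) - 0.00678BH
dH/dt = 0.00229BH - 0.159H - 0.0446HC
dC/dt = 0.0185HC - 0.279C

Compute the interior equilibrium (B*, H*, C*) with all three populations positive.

From dC/dt = 0: 0.0185H* = 0.279, so H* = 15.1.
From dB/dt = 0: 1.08(1 - B*/891) = 0.00678·15.1, giving B* = 891·(1 - 0.0947) = 807.
From dH/dt = 0: 0.00229·807 - 0.159 = 0.0446C*, so C* = 1.69/0.0446 = 37.9.

B* ≈ 807, H* ≈ 15.1, C* ≈ 37.9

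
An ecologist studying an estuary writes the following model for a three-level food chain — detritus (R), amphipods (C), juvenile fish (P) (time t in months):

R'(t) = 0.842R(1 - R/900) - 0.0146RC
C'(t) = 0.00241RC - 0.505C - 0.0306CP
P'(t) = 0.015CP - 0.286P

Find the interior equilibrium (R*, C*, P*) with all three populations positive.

R* ≈ 602, C* ≈ 19.1, P* ≈ 30.9

From dP/dt = 0: 0.015C* = 0.286, so C* = 19.1.
From dR/dt = 0: 0.842(1 - R*/900) = 0.0146·19.1, giving R* = 900·(1 - 0.331) = 602.
From dC/dt = 0: 0.00241·602 - 0.505 = 0.0306P*, so P* = 0.947/0.0306 = 30.9.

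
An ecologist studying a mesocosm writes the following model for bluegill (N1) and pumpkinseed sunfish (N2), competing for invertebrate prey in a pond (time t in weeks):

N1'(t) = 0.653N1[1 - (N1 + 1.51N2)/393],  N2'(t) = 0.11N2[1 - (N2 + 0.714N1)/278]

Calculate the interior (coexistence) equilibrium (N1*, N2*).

Setting both brackets to zero gives the nullclines N1 + 1.51N2 = 393 and 0.714N1 + N2 = 278.
Substituting N2 = 278 - 0.714N1 into the first: N1(1 - 1.51·0.714) = 393 - 1.51·278.
So N1* = -26.8/-0.0781 = 343, and then N2* = 278 - 0.714·343 = 33.3.

N1* ≈ 343, N2* ≈ 33.3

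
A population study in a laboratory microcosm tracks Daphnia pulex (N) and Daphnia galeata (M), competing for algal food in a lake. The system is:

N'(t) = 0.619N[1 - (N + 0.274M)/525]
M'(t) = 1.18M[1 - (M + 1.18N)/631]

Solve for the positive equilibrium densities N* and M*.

N* ≈ 520, M* ≈ 17

Setting both brackets to zero gives the nullclines N + 0.274M = 525 and 1.18N + M = 631.
Substituting M = 631 - 1.18N into the first: N(1 - 0.274·1.18) = 525 - 0.274·631.
So N* = 352/0.677 = 520, and then M* = 631 - 1.18·520 = 17.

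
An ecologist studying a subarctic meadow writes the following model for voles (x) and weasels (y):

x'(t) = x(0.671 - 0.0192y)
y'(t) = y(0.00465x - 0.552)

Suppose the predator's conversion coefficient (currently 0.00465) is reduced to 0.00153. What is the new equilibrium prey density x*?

At the interior fixed point, setting dy/dt = 0 with y > 0 fixes x* = (predator death rate)/(xy coefficient) — independent of the other coefficients.
With the change, x* = 0.552/0.00153 = 361; it rises from 119.

x* ≈ 361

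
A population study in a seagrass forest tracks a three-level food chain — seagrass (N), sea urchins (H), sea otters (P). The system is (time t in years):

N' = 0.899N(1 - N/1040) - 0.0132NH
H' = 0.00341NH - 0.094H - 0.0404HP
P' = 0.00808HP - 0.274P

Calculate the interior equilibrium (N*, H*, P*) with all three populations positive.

From dP/dt = 0: 0.00808H* = 0.274, so H* = 33.9.
From dN/dt = 0: 0.899(1 - N*/1040) = 0.0132·33.9, giving N* = 1040·(1 - 0.498) = 522.
From dH/dt = 0: 0.00341·522 - 0.094 = 0.0404P*, so P* = 1.69/0.0404 = 41.7.

N* ≈ 522, H* ≈ 33.9, P* ≈ 41.7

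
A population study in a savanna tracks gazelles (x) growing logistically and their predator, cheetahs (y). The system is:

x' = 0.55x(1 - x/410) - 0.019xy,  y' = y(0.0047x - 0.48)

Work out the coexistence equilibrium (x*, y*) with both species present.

x* ≈ 102, y* ≈ 21.7

From dy/dt = 0 with y > 0: 0.0047x* = 0.48, so x* = 102.
Substitute into dx/dt = 0: 0.55(1 - 102/410) = 0.019y*.
The bracket is 0.751, giving y* = 0.413/0.019 = 21.7.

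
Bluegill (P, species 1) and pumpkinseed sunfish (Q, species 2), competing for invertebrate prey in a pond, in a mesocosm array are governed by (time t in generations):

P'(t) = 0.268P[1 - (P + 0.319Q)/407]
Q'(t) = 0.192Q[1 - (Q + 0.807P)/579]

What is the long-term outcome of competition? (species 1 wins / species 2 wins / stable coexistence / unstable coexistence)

stable coexistence

Compare the nullcline intercepts: K1/α12 = 407/0.319 = 1280 > K2 = 579; K2/α21 = 579/0.807 = 717 > K1 = 407.
Since both inequalities hold, each species can invade when rare, so the interior equilibrium is stable.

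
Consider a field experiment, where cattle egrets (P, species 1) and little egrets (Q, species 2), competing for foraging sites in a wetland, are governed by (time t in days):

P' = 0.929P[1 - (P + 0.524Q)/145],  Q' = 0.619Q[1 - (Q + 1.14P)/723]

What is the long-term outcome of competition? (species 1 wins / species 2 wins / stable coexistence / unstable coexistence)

species 2 excludes species 1

Compare the nullcline intercepts: K1/α12 = 145/0.524 = 277 < K2 = 723; K2/α21 = 723/1.14 = 634 > K1 = 145.
Since the inequalities point opposite ways, species 2 can invade but species 1 cannot.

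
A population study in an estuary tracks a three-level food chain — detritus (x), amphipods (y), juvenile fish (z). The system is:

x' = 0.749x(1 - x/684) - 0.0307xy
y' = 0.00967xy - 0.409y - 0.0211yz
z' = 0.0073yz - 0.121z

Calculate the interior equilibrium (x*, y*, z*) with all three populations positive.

From dz/dt = 0: 0.0073y* = 0.121, so y* = 16.6.
From dx/dt = 0: 0.749(1 - x*/684) = 0.0307·16.6, giving x* = 684·(1 - 0.679) = 219.
From dy/dt = 0: 0.00967·219 - 0.409 = 0.0211z*, so z* = 1.71/0.0211 = 81.1.

x* ≈ 219, y* ≈ 16.6, z* ≈ 81.1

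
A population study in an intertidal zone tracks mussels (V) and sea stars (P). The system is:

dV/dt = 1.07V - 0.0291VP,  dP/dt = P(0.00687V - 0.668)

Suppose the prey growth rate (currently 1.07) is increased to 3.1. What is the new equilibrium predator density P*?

At the interior fixed point, setting dV/dt = 0 with V > 0 fixes P* = (prey growth rate)/(VP coefficient) — independent of the other coefficients.
With the change, P* = 3.1/0.0291 = 107; it rises from 36.8.

P* ≈ 107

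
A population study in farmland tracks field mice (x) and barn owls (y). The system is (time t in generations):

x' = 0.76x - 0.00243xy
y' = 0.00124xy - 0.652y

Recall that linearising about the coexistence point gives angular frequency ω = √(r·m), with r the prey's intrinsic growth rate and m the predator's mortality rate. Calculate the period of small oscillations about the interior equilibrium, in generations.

Here r = 0.76 and m = 0.652, so r·m = 0.496.
ω = √0.496 = 0.704 per generation, hence T = 2π/ω ≈ 8.93 generations.

T ≈ 8.93 generations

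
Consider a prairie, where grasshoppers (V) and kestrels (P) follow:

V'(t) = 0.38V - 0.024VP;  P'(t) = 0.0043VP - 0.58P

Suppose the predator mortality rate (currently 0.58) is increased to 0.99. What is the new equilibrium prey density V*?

At the interior fixed point, setting dP/dt = 0 with P > 0 fixes V* = (predator death rate)/(VP coefficient) — independent of the other coefficients.
With the change, V* = 0.99/0.0043 = 230; it rises from 135.

V* ≈ 230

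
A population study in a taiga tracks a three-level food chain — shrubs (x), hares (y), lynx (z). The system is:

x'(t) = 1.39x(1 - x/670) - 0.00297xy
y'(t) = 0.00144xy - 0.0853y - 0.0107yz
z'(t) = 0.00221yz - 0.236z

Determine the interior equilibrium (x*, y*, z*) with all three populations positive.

x* ≈ 517, y* ≈ 107, z* ≈ 61.6

From dz/dt = 0: 0.00221y* = 0.236, so y* = 107.
From dx/dt = 0: 1.39(1 - x*/670) = 0.00297·107, giving x* = 670·(1 - 0.228) = 517.
From dy/dt = 0: 0.00144·517 - 0.0853 = 0.0107z*, so z* = 0.659/0.0107 = 61.6.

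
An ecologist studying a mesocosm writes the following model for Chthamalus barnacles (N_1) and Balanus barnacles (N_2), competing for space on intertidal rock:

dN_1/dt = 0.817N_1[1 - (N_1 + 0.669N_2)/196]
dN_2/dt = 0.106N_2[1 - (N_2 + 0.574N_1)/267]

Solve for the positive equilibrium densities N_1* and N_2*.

Setting both brackets to zero gives the nullclines N_1 + 0.669N_2 = 196 and 0.574N_1 + N_2 = 267.
Substituting N_2 = 267 - 0.574N_1 into the first: N_1(1 - 0.669·0.574) = 196 - 0.669·267.
So N_1* = 17.4/0.616 = 28.2, and then N_2* = 267 - 0.574·28.2 = 251.

N_1* ≈ 28.2, N_2* ≈ 251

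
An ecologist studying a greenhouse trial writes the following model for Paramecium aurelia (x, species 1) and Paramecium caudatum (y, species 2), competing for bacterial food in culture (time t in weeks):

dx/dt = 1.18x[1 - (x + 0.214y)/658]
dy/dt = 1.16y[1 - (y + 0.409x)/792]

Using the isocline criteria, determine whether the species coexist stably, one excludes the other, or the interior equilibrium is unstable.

Compare the nullcline intercepts: K1/α12 = 658/0.214 = 3070 > K2 = 792; K2/α21 = 792/0.409 = 1940 > K1 = 658.
Since both inequalities hold, each species can invade when rare, so the interior equilibrium is stable.

stable coexistence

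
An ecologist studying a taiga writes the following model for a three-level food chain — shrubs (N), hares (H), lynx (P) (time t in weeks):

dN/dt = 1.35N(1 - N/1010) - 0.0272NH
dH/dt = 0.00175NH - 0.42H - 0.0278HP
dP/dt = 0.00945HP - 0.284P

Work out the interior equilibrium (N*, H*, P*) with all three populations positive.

N* ≈ 398, H* ≈ 30.1, P* ≈ 9.97

From dP/dt = 0: 0.00945H* = 0.284, so H* = 30.1.
From dN/dt = 0: 1.35(1 - N*/1010) = 0.0272·30.1, giving N* = 1010·(1 - 0.606) = 398.
From dH/dt = 0: 0.00175·398 - 0.42 = 0.0278P*, so P* = 0.277/0.0278 = 9.97.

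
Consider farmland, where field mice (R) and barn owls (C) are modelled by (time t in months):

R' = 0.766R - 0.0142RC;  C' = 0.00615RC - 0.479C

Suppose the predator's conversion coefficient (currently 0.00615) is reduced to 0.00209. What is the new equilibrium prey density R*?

At the interior fixed point, setting dC/dt = 0 with C > 0 fixes R* = (predator death rate)/(RC coefficient) — independent of the other coefficients.
With the change, R* = 0.479/0.00209 = 229; it rises from 77.9.

R* ≈ 229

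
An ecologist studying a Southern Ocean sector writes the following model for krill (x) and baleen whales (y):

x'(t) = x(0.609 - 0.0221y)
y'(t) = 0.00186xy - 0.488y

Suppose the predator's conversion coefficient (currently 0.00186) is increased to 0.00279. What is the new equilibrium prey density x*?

x* ≈ 175

At the interior fixed point, setting dy/dt = 0 with y > 0 fixes x* = (predator death rate)/(xy coefficient) — independent of the other coefficients.
With the change, x* = 0.488/0.00279 = 175; it falls from 262.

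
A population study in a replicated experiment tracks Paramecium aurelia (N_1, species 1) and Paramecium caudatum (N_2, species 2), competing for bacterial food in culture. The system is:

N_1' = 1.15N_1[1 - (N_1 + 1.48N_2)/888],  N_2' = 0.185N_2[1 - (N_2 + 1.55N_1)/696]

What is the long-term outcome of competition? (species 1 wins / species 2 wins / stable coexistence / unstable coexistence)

Compare the nullcline intercepts: K1/α12 = 888/1.48 = 600 < K2 = 696; K2/α21 = 696/1.55 = 449 < K1 = 888.
Since both are reversed, neither can invade when rare; the interior point is a saddle.

unstable coexistence (outcome depends on initial conditions)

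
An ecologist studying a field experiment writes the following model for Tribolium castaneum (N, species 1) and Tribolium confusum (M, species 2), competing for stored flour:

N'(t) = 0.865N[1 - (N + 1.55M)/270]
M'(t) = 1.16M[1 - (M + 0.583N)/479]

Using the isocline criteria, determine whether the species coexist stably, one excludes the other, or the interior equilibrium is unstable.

species 2 excludes species 1

Compare the nullcline intercepts: K1/α12 = 270/1.55 = 174 < K2 = 479; K2/α21 = 479/0.583 = 822 > K1 = 270.
Since the inequalities point opposite ways, species 2 can invade but species 1 cannot.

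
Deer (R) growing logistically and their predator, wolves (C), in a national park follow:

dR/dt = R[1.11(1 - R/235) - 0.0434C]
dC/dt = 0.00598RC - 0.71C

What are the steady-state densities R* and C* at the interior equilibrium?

From dC/dt = 0 with C > 0: 0.00598R* = 0.71, so R* = 119.
Substitute into dR/dt = 0: 1.11(1 - 119/235) = 0.0434C*.
The bracket is 0.495, giving C* = 0.549/0.0434 = 12.7.

R* ≈ 119, C* ≈ 12.7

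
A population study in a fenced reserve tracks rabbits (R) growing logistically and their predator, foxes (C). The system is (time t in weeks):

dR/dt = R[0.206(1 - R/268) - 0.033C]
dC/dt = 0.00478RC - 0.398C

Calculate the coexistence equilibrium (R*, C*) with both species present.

R* ≈ 83.3, C* ≈ 4.3

From dC/dt = 0 with C > 0: 0.00478R* = 0.398, so R* = 83.3.
Substitute into dR/dt = 0: 0.206(1 - 83.3/268) = 0.033C*.
The bracket is 0.689, giving C* = 0.142/0.033 = 4.3.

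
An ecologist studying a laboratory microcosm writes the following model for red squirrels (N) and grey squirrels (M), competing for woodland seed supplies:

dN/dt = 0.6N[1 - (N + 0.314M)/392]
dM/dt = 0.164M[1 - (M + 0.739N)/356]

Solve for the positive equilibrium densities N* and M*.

N* ≈ 365, M* ≈ 86.3

Setting both brackets to zero gives the nullclines N + 0.314M = 392 and 0.739N + M = 356.
Substituting M = 356 - 0.739N into the first: N(1 - 0.314·0.739) = 392 - 0.314·356.
So N* = 280/0.768 = 365, and then M* = 356 - 0.739·365 = 86.3.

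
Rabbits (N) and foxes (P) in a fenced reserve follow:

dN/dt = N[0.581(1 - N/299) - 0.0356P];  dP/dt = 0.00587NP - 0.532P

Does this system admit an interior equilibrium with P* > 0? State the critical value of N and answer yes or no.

The predator equation gives dP/dt > 0 only when N > 0.532/0.00587 = 90.6.
Without the predator, N → K = 299. Since 299 > 90.6, the predator can invade and persist.

Threshold N = 90.6; K > 90.6, so yes, the predator persists.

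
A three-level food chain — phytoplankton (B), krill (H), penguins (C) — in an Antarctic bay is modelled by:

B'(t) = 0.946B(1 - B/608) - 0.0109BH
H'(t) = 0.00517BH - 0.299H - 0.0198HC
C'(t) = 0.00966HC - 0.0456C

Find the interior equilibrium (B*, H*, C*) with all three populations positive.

B* ≈ 575, H* ≈ 4.72, C* ≈ 135

From dC/dt = 0: 0.00966H* = 0.0456, so H* = 4.72.
From dB/dt = 0: 0.946(1 - B*/608) = 0.0109·4.72, giving B* = 608·(1 - 0.0544) = 575.
From dH/dt = 0: 0.00517·575 - 0.299 = 0.0198C*, so C* = 2.67/0.0198 = 135.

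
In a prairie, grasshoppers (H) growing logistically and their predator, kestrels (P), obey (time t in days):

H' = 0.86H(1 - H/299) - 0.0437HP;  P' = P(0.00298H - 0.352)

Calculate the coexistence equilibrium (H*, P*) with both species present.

From dP/dt = 0 with P > 0: 0.00298H* = 0.352, so H* = 118.
Substitute into dH/dt = 0: 0.86(1 - 118/299) = 0.0437P*.
The bracket is 0.605, giving P* = 0.52/0.0437 = 11.9.

H* ≈ 118, P* ≈ 11.9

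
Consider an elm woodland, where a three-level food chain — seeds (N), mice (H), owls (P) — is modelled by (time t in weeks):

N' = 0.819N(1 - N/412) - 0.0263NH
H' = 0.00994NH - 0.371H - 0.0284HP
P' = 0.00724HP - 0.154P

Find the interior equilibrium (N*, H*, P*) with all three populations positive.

From dP/dt = 0: 0.00724H* = 0.154, so H* = 21.3.
From dN/dt = 0: 0.819(1 - N*/412) = 0.0263·21.3, giving N* = 412·(1 - 0.683) = 131.
From dH/dt = 0: 0.00994·131 - 0.371 = 0.0284P*, so P* = 0.927/0.0284 = 32.6.

N* ≈ 131, H* ≈ 21.3, P* ≈ 32.6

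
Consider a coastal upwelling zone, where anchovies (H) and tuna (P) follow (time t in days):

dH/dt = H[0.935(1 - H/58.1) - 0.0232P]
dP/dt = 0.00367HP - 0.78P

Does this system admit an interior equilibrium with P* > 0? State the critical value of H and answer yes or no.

Threshold H = 213; K < 213, so no, the predator goes extinct.

The predator equation gives dP/dt > 0 only when H > 0.78/0.00367 = 213.
Without the predator, H → K = 58.1. Since 58.1 < 213, the predator cannot invade.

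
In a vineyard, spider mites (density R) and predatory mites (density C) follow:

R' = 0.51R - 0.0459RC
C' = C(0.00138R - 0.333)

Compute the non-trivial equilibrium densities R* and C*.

Set dC/dt = 0 with C > 0: 0.00138R - 0.333 = 0, so R* = 0.333/0.00138 = 241.
Set dR/dt = 0 with R > 0: 0.51 - 0.0459C = 0, so C* = 0.51/0.0459 = 11.1.

R* ≈ 241, C* ≈ 11.1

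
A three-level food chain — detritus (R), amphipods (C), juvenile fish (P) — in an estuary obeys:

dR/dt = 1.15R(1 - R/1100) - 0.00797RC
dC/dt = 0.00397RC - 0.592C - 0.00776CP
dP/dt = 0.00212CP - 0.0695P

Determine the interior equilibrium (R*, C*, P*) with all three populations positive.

R* ≈ 850, C* ≈ 32.8, P* ≈ 359

From dP/dt = 0: 0.00212C* = 0.0695, so C* = 32.8.
From dR/dt = 0: 1.15(1 - R*/1100) = 0.00797·32.8, giving R* = 1100·(1 - 0.227) = 850.
From dC/dt = 0: 0.00397·850 - 0.592 = 0.00776P*, so P* = 2.78/0.00776 = 359.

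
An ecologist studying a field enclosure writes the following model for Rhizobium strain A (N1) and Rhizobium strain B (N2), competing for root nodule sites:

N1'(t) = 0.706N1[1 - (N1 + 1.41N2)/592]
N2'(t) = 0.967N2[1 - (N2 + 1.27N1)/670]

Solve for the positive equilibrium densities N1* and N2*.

N1* ≈ 446, N2* ≈ 104

Setting both brackets to zero gives the nullclines N1 + 1.41N2 = 592 and 1.27N1 + N2 = 670.
Substituting N2 = 670 - 1.27N1 into the first: N1(1 - 1.41·1.27) = 592 - 1.41·670.
So N1* = -353/-0.791 = 446, and then N2* = 670 - 1.27·446 = 104.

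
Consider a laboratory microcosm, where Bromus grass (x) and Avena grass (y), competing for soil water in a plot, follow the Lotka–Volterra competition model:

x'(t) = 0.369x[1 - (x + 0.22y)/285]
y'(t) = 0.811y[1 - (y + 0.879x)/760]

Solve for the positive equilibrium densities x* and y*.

Setting both brackets to zero gives the nullclines x + 0.22y = 285 and 0.879x + y = 760.
Substituting y = 760 - 0.879x into the first: x(1 - 0.22·0.879) = 285 - 0.22·760.
So x* = 118/0.807 = 146, and then y* = 760 - 0.879·146 = 632.

x* ≈ 146, y* ≈ 632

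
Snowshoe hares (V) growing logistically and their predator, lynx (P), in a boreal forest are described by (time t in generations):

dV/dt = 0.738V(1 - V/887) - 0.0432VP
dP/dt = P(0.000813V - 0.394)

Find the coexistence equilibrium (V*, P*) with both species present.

From dP/dt = 0 with P > 0: 0.000813V* = 0.394, so V* = 485.
Substitute into dV/dt = 0: 0.738(1 - 485/887) = 0.0432P*.
The bracket is 0.454, giving P* = 0.335/0.0432 = 7.75.

V* ≈ 485, P* ≈ 7.75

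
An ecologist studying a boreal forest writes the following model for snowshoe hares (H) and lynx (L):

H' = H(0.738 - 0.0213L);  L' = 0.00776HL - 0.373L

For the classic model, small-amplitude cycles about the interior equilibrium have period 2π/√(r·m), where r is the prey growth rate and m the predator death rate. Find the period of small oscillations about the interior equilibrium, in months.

T ≈ 12 months

Here r = 0.738 and m = 0.373, so r·m = 0.275.
ω = √0.275 = 0.525 per month, hence T = 2π/ω ≈ 12 months.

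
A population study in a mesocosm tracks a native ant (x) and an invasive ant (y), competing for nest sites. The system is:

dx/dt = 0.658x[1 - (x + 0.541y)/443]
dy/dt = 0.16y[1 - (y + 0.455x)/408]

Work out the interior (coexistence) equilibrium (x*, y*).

Setting both brackets to zero gives the nullclines x + 0.541y = 443 and 0.455x + y = 408.
Substituting y = 408 - 0.455x into the first: x(1 - 0.541·0.455) = 443 - 0.541·408.
So x* = 222/0.754 = 295, and then y* = 408 - 0.455·295 = 274.

x* ≈ 295, y* ≈ 274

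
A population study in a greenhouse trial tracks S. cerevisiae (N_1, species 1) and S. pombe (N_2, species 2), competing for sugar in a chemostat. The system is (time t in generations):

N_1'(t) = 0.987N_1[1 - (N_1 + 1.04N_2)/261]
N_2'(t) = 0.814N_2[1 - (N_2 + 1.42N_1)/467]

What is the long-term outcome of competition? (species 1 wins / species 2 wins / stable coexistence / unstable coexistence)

species 2 excludes species 1

Compare the nullcline intercepts: K1/α12 = 261/1.04 = 251 < K2 = 467; K2/α21 = 467/1.42 = 329 > K1 = 261.
Since the inequalities point opposite ways, species 2 can invade but species 1 cannot.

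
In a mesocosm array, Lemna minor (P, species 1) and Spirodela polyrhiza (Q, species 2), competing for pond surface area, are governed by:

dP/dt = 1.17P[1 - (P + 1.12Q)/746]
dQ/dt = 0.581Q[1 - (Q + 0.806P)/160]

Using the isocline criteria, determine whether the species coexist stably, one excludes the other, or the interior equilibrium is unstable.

Compare the nullcline intercepts: K1/α12 = 746/1.12 = 666 > K2 = 160; K2/α21 = 160/0.806 = 199 < K1 = 746.
Since the inequalities point opposite ways, species 1 can invade but species 2 cannot.

species 1 excludes species 2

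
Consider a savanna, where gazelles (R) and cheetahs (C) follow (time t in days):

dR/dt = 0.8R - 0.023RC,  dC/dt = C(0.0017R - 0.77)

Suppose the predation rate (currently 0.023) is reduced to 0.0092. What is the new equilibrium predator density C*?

C* ≈ 87

At the interior fixed point, setting dR/dt = 0 with R > 0 fixes C* = (prey growth rate)/(RC coefficient) — independent of the other coefficients.
With the change, C* = 0.8/0.0092 = 87; it rises from 34.8.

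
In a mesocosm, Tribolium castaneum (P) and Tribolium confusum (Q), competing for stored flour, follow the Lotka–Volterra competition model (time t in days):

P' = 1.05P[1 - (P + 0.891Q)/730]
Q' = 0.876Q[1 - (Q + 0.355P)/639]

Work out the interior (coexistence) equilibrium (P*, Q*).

P* ≈ 235, Q* ≈ 556

Setting both brackets to zero gives the nullclines P + 0.891Q = 730 and 0.355P + Q = 639.
Substituting Q = 639 - 0.355P into the first: P(1 - 0.891·0.355) = 730 - 0.891·639.
So P* = 161/0.684 = 235, and then Q* = 639 - 0.355·235 = 556.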